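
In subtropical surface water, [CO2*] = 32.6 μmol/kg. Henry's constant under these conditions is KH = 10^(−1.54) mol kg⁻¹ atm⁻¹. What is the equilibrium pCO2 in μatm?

KH = 10^(−1.54) = 2.884×10^-2 mol kg⁻¹ atm⁻¹
pCO2 = [CO2*]/KH = 32.6×10^-6 / 2.884×10^-2 = 1.13×10^-3 atm = 1130 μatm

pCO2 = 1130 μatm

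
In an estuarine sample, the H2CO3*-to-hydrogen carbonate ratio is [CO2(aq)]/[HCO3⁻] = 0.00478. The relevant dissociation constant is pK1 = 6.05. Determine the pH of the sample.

pH = 8.37

From K1 = [H⁺][HCO3⁻]/[CO2(aq)]:  pH = pK1 − log₁₀([CO2(aq)]/[HCO3⁻])
log₁₀(0.00478) = -2.321
pH = 6.05 − (-2.321) = 8.37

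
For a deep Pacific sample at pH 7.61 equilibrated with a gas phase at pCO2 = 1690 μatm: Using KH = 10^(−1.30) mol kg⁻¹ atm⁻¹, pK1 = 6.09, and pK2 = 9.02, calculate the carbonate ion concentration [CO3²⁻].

[CO2*] = KH · pCO2 = 10^(−1.30) × 1690×10^-6 = 8.470×10^-5 mol/kg
α₀ = 1/(1 + K1/[H⁺] + K1K2/[H⁺]²) = 1/(1 + 10^+1.52 + 10^+0.11) = 0.02825
DIC = [CO2*]/α₀ = 8.470×10^-5 / 0.02825 = 2.999 mmol/kg
[CO3²⁻] = α₂·DIC; α₂ = 0.03639, so [CO3²⁻] = 0.03639 × 2.999 = 0.109 mmol/kg

[CO3²⁻] = 0.109 mmol/kg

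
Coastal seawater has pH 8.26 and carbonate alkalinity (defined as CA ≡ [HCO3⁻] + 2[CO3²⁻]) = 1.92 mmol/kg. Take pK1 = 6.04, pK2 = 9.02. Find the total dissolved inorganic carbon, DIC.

DIC = 1.68 mmol/kg

CA = [HCO3⁻] + 2[CO3²⁻] = (α₁ + 2α₂)·DIC
At pH 8.26: [H⁺]/K1 = 10^-2.22 = 0.0060256, K2/[H⁺] = 10^-0.76 = 0.17378
α₁ = 1/(1 + 0.0060256 + 0.17378) = 1/1.1798 = 0.8476; α₂ = α₁·K2/[H⁺] = 0.1473
α₁ + 2α₂ = 1.1422
DIC = CA / (α₁ + 2α₂) = 1.92 / 1.1422 = 1.68 mmol/kg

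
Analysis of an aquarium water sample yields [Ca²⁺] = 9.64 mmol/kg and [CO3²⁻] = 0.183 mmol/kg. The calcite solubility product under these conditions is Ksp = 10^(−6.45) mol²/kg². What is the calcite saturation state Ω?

Ksp = 10^(−6.45) = 3.548×10^-7
Ω = [Ca²⁺][CO3²⁻]/Ksp = (9.64×10^-3)(0.183×10^-3) / 3.548×10^-7 = 4.97

Ω = 4.97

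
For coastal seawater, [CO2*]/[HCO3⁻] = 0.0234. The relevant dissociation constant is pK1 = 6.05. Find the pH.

From K1 = [H⁺][HCO3⁻]/[CO2*]:  pH = pK1 − log₁₀([CO2*]/[HCO3⁻])
log₁₀(0.0234) = -1.631
pH = 6.05 − (-1.631) = 7.68

pH = 7.68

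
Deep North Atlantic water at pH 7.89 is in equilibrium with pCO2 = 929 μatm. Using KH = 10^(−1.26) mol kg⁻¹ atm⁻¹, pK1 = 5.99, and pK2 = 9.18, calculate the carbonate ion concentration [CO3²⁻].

[CO2*] = KH · pCO2 = 10^(−1.26) × 929×10^-6 = 5.105×10^-5 mol/kg
α₀ = 1/(1 + K1/[H⁺] + K1K2/[H⁺]²) = 1/(1 + 10^+1.90 + 10^+0.61) = 0.01183
DIC = [CO2*]/α₀ = 5.105×10^-5 / 0.01183 = 4.314 mmol/kg
[CO3²⁻] = α₂·DIC; α₂ = 0.04821, so [CO3²⁻] = 0.04821 × 4.314 = 0.208 mmol/kg

[CO3²⁻] = 0.208 mmol/kg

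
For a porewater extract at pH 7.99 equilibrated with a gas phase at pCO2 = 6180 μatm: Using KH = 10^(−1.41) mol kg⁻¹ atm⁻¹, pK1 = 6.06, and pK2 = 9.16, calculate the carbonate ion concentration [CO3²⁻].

[CO3²⁻] = 1.38 mmol/kg

[CO2*] = KH · pCO2 = 10^(−1.41) × 6180×10^-6 = 2.404×10^-4 mol/kg
α₀ = 1/(1 + K1/[H⁺] + K1K2/[H⁺]²) = 1/(1 + 10^+1.93 + 10^+0.76) = 0.01089
DIC = [CO2*]/α₀ = 2.404×10^-4 / 0.01089 = 22.09 mmol/kg
[CO3²⁻] = α₂·DIC; α₂ = 0.06264, so [CO3²⁻] = 0.06264 × 22.09 = 1.38 mmol/kg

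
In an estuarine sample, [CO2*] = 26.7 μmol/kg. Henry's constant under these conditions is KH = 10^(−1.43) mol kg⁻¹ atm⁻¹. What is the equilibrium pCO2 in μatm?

KH = 10^(−1.43) = 3.715×10^-2 mol kg⁻¹ atm⁻¹
pCO2 = [CO2*]/KH = 26.7×10^-6 / 3.715×10^-2 = 7.19×10^-4 atm = 719 μatm

pCO2 = 719 μatm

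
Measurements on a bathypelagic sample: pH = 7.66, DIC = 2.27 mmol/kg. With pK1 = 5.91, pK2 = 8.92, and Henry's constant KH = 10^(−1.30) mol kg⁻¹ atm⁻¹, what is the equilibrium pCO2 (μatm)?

pCO2 = 751 μatm

α₀ = 1 / (1 + K1/[H⁺] + K1K2/[H⁺]²) = 1 / (1 + 10^+1.75 + 10^+0.49)
   = 1 / (1 + 56.234 + 3.0903) = 1/60.324 = 0.01658
[CO2*] = α₀ × DIC = 0.01658 × 2.27 = 0.03763 mmol/kg
pCO2 = [CO2*]/KH = 3.763×10^-5 / 5.012×10^-2 = 751 μatm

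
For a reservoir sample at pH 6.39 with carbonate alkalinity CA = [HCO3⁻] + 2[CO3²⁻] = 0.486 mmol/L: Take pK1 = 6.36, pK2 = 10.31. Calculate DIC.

CA = [HCO3⁻] + 2[CO3²⁻] = (α₁ + 2α₂)·DIC
At pH 6.39: [H⁺]/K1 = 10^-0.03 = 0.93325, K2/[H⁺] = 10^-3.92 = 0.00012023
α₁ = 1/(1 + 0.93325 + 0.00012023) = 1/1.9334 = 0.5172; α₂ = α₁·K2/[H⁺] = 6.218×10^-5
α₁ + 2α₂ = 0.5174
DIC = CA / (α₁ + 2α₂) = 0.486 / 0.5174 = 0.939 mmol/L

DIC = 0.939 mmol/L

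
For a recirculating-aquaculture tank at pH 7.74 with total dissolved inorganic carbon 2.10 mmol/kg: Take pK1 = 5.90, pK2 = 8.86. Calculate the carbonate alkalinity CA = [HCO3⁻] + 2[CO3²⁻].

CA = 2.22 mmol/kg

CA = [HCO3⁻] + 2[CO3²⁻] = (α₁ + 2α₂)·DIC
At pH 7.74: [H⁺]/K1 = 10^-1.84 = 0.014454, K2/[H⁺] = 10^-1.12 = 0.075858
α₁ = 1/(1 + 0.014454 + 0.075858) = 1/1.0903 = 0.9172; α₂ = α₁·K2/[H⁺] = 0.06957
α₁ + 2α₂ = 1.0563
CA = 1.0563 × 2.10 = 2.22 mmol/kg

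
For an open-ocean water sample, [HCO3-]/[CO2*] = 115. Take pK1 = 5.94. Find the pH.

pH = 8.00

From K1 = [H⁺][HCO3-]/[CO2*]:  pH = pK1 + log₁₀([HCO3-]/[CO2*])
log₁₀(115) = +2.061
pH = 5.94 + (+2.061) = 8.00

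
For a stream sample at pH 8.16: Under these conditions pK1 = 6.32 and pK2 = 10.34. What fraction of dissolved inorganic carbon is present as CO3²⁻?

α₂ = 1 / (1 + [H⁺]/K2 + [H⁺]²/(K1K2)) = 1 / (1 + 10^+2.18 + 10^+0.34)
   = 1 / (1 + 151.36 + 2.1878) = 1/154.54 = 0.006471

α₂ = 0.00647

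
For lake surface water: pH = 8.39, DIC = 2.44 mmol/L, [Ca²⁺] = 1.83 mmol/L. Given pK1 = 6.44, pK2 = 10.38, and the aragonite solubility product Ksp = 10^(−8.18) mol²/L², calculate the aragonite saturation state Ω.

α₂ = 1 / (1 + [H⁺]/K2 + [H⁺]²/(K1K2)) = 1 / (1 + 10^+1.99 + 10^+0.04)
   = 1 / (1 + 97.724 + 1.0965) = 1/99.820 = 0.01002
[CO3²⁻] = α₂ × DIC = 0.01002 × 2.44 = 0.02444 mmol/L
Ksp = 10^(−8.18) = 6.607×10^-9
Ω = [Ca²⁺][CO3²⁻]/Ksp = (1.83×10^-3)(2.444×10^-5) / 6.607×10^-9 = 6.77

Ω = 6.77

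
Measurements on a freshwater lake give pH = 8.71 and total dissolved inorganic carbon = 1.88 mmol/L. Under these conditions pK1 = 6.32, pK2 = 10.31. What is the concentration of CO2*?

[CO2*] = 7.44 μmol/L

α₀ = 1 / (1 + K1/[H⁺] + K1K2/[H⁺]²) = 1 / (1 + 10^+2.39 + 10^+0.79)
   = 1 / (1 + 245.47 + 6.1660) = 1/252.64 = 0.003958
[CO2*] = α₀ × DIC = 0.003958 × 1.88 = 0.00744 mmol/L = 7.44 μmol/L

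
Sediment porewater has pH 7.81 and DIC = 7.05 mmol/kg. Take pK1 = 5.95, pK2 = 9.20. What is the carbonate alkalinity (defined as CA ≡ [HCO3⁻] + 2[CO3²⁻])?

CA = [HCO3⁻] + 2[CO3²⁻] = (α₁ + 2α₂)·DIC
At pH 7.81: [H⁺]/K1 = 10^-1.86 = 0.013804, K2/[H⁺] = 10^-1.39 = 0.040738
α₁ = 1/(1 + 0.013804 + 0.040738) = 1/1.0545 = 0.9483; α₂ = α₁·K2/[H⁺] = 0.03863
α₁ + 2α₂ = 1.0255
CA = 1.0255 × 7.05 = 7.23 mmol/kg

CA = 7.23 mmol/kg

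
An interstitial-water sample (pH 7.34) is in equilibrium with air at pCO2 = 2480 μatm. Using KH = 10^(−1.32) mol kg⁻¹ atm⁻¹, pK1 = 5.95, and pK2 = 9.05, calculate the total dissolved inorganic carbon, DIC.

[CO2*] = KH · pCO2 = 10^(−1.32) × 2480×10^-6 = 1.187×10^-4 mol/kg
α₀ = 1/(1 + K1/[H⁺] + K1K2/[H⁺]²) = 1/(1 + 10^+1.39 + 10^-0.32) = 0.03842
DIC = [CO2*]/α₀ = 1.187×10^-4 / 0.03842 = 3.09 mmol/kg

DIC = 3.09 mmol/kg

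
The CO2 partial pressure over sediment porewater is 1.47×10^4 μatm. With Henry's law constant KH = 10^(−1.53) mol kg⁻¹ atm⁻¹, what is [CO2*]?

[CO2*] = 434 μmol/kg

KH = 10^(−1.53) = 2.951×10^-2 mol kg⁻¹ atm⁻¹
[CO2*] = KH · pCO2 = 2.951×10^-2 × 1.47×10^4×10^-6 atm = 4.34×10^-4 mol/kg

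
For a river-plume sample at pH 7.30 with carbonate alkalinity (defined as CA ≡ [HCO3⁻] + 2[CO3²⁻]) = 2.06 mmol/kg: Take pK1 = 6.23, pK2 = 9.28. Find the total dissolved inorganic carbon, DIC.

CA = [HCO3⁻] + 2[CO3²⁻] = (α₁ + 2α₂)·DIC
At pH 7.30: [H⁺]/K1 = 10^-1.07 = 0.085114, K2/[H⁺] = 10^-1.98 = 0.010471
α₁ = 1/(1 + 0.085114 + 0.010471) = 1/1.0956 = 0.9128; α₂ = α₁·K2/[H⁺] = 0.009558
α₁ + 2α₂ = 0.9319
DIC = CA / (α₁ + 2α₂) = 2.06 / 0.9319 = 2.21 mmol/kg

DIC = 2.21 mmol/kg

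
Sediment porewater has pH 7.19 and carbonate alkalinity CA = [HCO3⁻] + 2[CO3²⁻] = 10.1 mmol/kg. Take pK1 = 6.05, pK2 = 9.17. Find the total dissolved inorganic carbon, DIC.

DIC = 10.7 mmol/kg

CA = [HCO3⁻] + 2[CO3²⁻] = (α₁ + 2α₂)·DIC
At pH 7.19: [H⁺]/K1 = 10^-1.14 = 0.072444, K2/[H⁺] = 10^-1.98 = 0.010471
α₁ = 1/(1 + 0.072444 + 0.010471) = 1/1.0829 = 0.9234; α₂ = α₁·K2/[H⁺] = 0.009670
α₁ + 2α₂ = 0.9428
DIC = CA / (α₁ + 2α₂) = 10.1 / 0.9428 = 10.7 mmol/kg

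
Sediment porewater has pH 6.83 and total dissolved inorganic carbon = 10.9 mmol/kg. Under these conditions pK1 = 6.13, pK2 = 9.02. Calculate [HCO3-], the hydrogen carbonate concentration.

α₁ = 1 / (1 + [H⁺]/K1 + K2/[H⁺]) = 1 / (1 + 10^-0.70 + 10^-2.19)
   = 1 / (1 + 0.19953 + 0.0064565) = 1/1.2060 = 0.8292
[HCO3⁻] = α₁ × DIC = 0.8292 × 10.9 = 9.04 mmol/kg

[HCO3⁻] = 9.04 mmol/kg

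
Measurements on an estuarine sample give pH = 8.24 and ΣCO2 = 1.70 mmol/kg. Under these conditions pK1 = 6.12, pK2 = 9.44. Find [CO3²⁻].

α₂ = 1 / (1 + [H⁺]/K2 + [H⁺]²/(K1K2)) = 1 / (1 + 10^+1.20 + 10^-0.92)
   = 1 / (1 + 15.849 + 0.12023) = 1/16.969 = 0.05893
[CO3²⁻] = α₂ × DIC = 0.05893 × 1.70 = 0.100 mmol/kg

[CO3²⁻] = 0.100 mmol/kg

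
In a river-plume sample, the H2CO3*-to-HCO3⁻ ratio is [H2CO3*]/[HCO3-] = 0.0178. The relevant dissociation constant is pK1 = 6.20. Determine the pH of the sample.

pH = 7.95

From K1 = [H⁺][HCO3-]/[H2CO3*]:  pH = pK1 − log₁₀([H2CO3*]/[HCO3-])
log₁₀(0.0178) = -1.750
pH = 6.20 − (-1.750) = 7.95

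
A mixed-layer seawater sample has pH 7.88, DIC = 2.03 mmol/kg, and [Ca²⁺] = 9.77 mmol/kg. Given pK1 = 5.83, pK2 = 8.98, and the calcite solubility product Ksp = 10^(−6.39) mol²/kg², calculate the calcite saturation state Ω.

α₂ = 1 / (1 + [H⁺]/K2 + [H⁺]²/(K1K2)) = 1 / (1 + 10^+1.10 + 10^-0.95)
   = 1 / (1 + 12.589 + 0.11220) = 1/13.701 = 0.07298
[CO3²⁻] = α₂ × DIC = 0.07298 × 2.03 = 0.1482 mmol/kg
Ksp = 10^(−6.39) = 4.074×10^-7
Ω = [Ca²⁺][CO3²⁻]/Ksp = (9.77×10^-3)(1.482×10^-4) / 4.074×10^-7 = 3.55

Ω = 3.55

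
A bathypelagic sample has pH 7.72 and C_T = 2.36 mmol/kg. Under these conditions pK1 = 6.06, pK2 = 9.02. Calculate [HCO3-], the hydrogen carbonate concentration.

α₁ = 1 / (1 + [H⁺]/K1 + K2/[H⁺]) = 1 / (1 + 10^-1.66 + 10^-1.30)
   = 1 / (1 + 0.021878 + 0.050119) = 1/1.0720 = 0.9328
[HCO3⁻] = α₁ × DIC = 0.9328 × 2.36 = 2.20 mmol/kg

[HCO3⁻] = 2.20 mmol/kg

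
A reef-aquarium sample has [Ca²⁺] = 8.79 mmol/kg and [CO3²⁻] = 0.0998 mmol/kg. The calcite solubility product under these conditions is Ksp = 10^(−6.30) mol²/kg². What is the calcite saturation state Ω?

Ksp = 10^(−6.30) = 5.012×10^-7
Ω = [Ca²⁺][CO3²⁻]/Ksp = (8.79×10^-3)(0.0998×10^-3) / 5.012×10^-7 = 1.75

Ω = 1.75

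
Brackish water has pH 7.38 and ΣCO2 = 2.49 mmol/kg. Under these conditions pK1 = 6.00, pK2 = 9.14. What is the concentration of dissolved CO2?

[CO2*] = 0.0980 mmol/kg

α₀ = 1 / (1 + K1/[H⁺] + K1K2/[H⁺]²) = 1 / (1 + 10^+1.38 + 10^-0.38)
   = 1 / (1 + 23.988 + 0.41687) = 1/25.405 = 0.03936
[CO2*] = α₀ × DIC = 0.03936 × 2.49 = 0.0980 mmol/kg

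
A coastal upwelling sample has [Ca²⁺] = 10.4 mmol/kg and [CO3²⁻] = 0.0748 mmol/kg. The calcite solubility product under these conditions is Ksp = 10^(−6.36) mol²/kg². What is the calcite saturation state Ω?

Ksp = 10^(−6.36) = 4.365×10^-7
Ω = [Ca²⁺][CO3²⁻]/Ksp = (10.4×10^-3)(0.0748×10^-3) / 4.365×10^-7 = 1.78

Ω = 1.78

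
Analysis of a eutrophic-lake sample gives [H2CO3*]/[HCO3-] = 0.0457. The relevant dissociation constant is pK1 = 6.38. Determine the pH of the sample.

From K1 = [H⁺][HCO3-]/[H2CO3*]:  pH = pK1 − log₁₀([H2CO3*]/[HCO3-])
log₁₀(0.0457) = -1.340
pH = 6.38 − (-1.340) = 7.72

pH = 7.72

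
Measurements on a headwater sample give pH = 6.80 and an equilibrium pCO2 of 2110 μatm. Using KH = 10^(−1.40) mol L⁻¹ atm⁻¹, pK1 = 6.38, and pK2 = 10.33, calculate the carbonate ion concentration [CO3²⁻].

[CO2*] = KH · pCO2 = 10^(−1.40) × 2110×10^-6 = 8.400×10^-5 mol/L
α₀ = 1/(1 + K1/[H⁺] + K1K2/[H⁺]²) = 1/(1 + 10^+0.42 + 10^-3.11) = 0.2754
DIC = [CO2*]/α₀ = 8.400×10^-5 / 0.2754 = 0.3050 mmol/L
[CO3²⁻] = α₂·DIC; α₂ = 0.0002138, so [CO3²⁻] = 0.0002138 × 0.3050 = 6.52×10^-5 mmol/L = 0.0652 μmol/L

[CO3²⁻] = 0.0652 μmol/L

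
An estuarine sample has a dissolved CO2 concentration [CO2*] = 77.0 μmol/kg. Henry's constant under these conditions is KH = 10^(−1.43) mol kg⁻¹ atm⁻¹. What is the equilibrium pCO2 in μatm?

pCO2 = 2070 μatm

KH = 10^(−1.43) = 3.715×10^-2 mol kg⁻¹ atm⁻¹
pCO2 = [CO2*]/KH = 77.0×10^-6 / 3.715×10^-2 = 2.07×10^-3 atm = 2070 μatm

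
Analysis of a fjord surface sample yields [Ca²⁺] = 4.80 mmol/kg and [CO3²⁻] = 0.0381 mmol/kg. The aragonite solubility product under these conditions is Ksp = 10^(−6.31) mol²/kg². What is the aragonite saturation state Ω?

Ksp = 10^(−6.31) = 4.898×10^-7
Ω = [Ca²⁺][CO3²⁻]/Ksp = (4.80×10^-3)(0.0381×10^-3) / 4.898×10^-7 = 0.373

Ω = 0.373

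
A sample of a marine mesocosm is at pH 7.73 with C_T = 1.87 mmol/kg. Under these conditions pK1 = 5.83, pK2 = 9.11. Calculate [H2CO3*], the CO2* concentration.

α₀ = 1 / (1 + K1/[H⁺] + K1K2/[H⁺]²) = 1 / (1 + 10^+1.90 + 10^+0.52)
   = 1 / (1 + 79.433 + 3.3113) = 1/83.744 = 0.01194
[CO2*] = α₀ × DIC = 0.01194 × 1.87 = 0.0223 mmol/kg

[CO2*] = 0.0223 mmol/kg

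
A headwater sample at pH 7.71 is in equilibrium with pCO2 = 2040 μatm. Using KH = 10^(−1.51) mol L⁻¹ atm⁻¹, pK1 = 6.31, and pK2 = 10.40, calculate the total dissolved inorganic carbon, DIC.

DIC = 1.65 mmol/L

[CO2*] = KH · pCO2 = 10^(−1.51) × 2040×10^-6 = 6.304×10^-5 mol/L
α₀ = 1/(1 + K1/[H⁺] + K1K2/[H⁺]²) = 1/(1 + 10^+1.40 + 10^-1.29) = 0.03821
DIC = [CO2*]/α₀ = 6.304×10^-5 / 0.03821 = 1.65 mmol/L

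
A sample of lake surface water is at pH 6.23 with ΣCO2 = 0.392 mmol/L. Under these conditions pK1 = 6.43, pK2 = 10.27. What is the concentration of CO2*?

α₀ = 1 / (1 + K1/[H⁺] + K1K2/[H⁺]²) = 1 / (1 + 10^-0.20 + 10^-4.24)
   = 1 / (1 + 0.63096 + 5.7544×10^-5) = 1/1.6310 = 0.6131
[CO2*] = α₀ × DIC = 0.6131 × 0.392 = 0.240 mmol/L

[CO2*] = 0.240 mmol/L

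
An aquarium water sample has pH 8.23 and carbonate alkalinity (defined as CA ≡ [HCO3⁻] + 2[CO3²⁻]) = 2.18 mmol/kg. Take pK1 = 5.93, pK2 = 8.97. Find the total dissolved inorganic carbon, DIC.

DIC = 1.90 mmol/kg

CA = [HCO3⁻] + 2[CO3²⁻] = (α₁ + 2α₂)·DIC
At pH 8.23: [H⁺]/K1 = 10^-2.30 = 0.0050119, K2/[H⁺] = 10^-0.74 = 0.18197
α₁ = 1/(1 + 0.0050119 + 0.18197) = 1/1.1870 = 0.8425; α₂ = α₁·K2/[H⁺] = 0.1533
α₁ + 2α₂ = 1.1491
DIC = CA / (α₁ + 2α₂) = 2.18 / 1.1491 = 1.90 mmol/kg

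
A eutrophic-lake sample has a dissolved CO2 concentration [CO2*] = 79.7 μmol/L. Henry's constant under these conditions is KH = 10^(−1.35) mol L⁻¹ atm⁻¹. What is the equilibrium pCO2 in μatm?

pCO2 = 1780 μatm

KH = 10^(−1.35) = 4.467×10^-2 mol L⁻¹ atm⁻¹
pCO2 = [CO2*]/KH = 79.7×10^-6 / 4.467×10^-2 = 1.78×10^-3 atm = 1780 μatm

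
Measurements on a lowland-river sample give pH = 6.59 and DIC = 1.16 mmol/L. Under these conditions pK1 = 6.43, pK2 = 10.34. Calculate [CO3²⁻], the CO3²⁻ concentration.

[CO3²⁻] = 0.122 μmol/L

α₂ = 1 / (1 + [H⁺]/K2 + [H⁺]²/(K1K2)) = 1 / (1 + 10^+3.75 + 10^+3.59)
   = 1 / (1 + 5623.4 + 3890.5) = 1/9514.9 = 0.0001051
[CO3²⁻] = α₂ × DIC = 0.0001051 × 1.16 = 0.000122 mmol/L = 0.122 μmol/L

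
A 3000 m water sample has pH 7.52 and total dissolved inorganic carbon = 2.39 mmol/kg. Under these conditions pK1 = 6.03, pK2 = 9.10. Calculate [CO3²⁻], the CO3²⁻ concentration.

[CO3²⁻] = 0.0594 mmol/kg

α₂ = 1 / (1 + [H⁺]/K2 + [H⁺]²/(K1K2)) = 1 / (1 + 10^+1.58 + 10^+0.09)
   = 1 / (1 + 38.019 + 1.2303) = 1/40.249 = 0.02485
[CO3²⁻] = α₂ × DIC = 0.02485 × 2.39 = 0.0594 mmol/kg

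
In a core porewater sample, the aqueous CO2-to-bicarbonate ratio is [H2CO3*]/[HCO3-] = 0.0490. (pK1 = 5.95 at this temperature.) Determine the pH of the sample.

From K1 = [H⁺][HCO3-]/[H2CO3*]:  pH = pK1 − log₁₀([H2CO3*]/[HCO3-])
log₁₀(0.0490) = -1.310
pH = 5.95 − (-1.310) = 7.26

pH = 7.26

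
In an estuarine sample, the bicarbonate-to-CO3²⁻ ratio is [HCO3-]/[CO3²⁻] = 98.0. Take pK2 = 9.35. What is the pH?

pH = 7.36

From K2 = [H⁺][CO3²⁻]/[HCO3-]:  pH = pK2 − log₁₀([HCO3-]/[CO3²⁻])
log₁₀(98.0) = +1.991
pH = 9.35 − (+1.991) = 7.36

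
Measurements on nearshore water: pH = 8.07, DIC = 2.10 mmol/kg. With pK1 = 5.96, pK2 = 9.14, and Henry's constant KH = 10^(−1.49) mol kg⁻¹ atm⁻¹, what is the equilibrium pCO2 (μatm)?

α₀ = 1 / (1 + K1/[H⁺] + K1K2/[H⁺]²) = 1 / (1 + 10^+2.11 + 10^+1.04)
   = 1 / (1 + 128.82 + 10.965) = 1/140.79 = 0.007103
[CO2*] = α₀ × DIC = 0.007103 × 2.10 = 0.01492 mmol/kg = 14.92 μmol/kg
pCO2 = [CO2*]/KH = 1.492×10^-5 / 3.236×10^-2 = 461 μatm

pCO2 = 461 μatm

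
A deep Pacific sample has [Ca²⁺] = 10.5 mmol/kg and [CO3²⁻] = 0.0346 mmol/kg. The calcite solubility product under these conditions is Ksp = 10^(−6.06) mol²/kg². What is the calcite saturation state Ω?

Ksp = 10^(−6.06) = 8.710×10^-7
Ω = [Ca²⁺][CO3²⁻]/Ksp = (10.5×10^-3)(0.0346×10^-3) / 8.710×10^-7 = 0.417

Ω = 0.417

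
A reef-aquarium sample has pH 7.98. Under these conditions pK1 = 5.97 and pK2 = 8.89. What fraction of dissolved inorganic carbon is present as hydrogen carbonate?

α₁ = 1 / (1 + [H⁺]/K1 + K2/[H⁺]) = 1 / (1 + 10^-2.01 + 10^-0.91)
   = 1 / (1 + 0.0097724 + 0.12303) = 1/1.1328 = 0.8828

α₁ = 0.883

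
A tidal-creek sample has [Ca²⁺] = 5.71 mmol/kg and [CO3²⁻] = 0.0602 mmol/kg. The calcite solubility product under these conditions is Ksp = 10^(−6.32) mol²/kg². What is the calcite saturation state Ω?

Ksp = 10^(−6.32) = 4.786×10^-7
Ω = [Ca²⁺][CO3²⁻]/Ksp = (5.71×10^-3)(0.0602×10^-3) / 4.786×10^-7 = 0.718

Ω = 0.718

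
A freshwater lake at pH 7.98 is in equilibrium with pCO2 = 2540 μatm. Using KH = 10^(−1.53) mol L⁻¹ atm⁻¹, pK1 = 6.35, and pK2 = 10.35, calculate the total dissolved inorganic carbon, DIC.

[CO2*] = KH · pCO2 = 10^(−1.53) × 2540×10^-6 = 7.496×10^-5 mol/L
α₀ = 1/(1 + K1/[H⁺] + K1K2/[H⁺]²) = 1/(1 + 10^+1.63 + 10^-0.74) = 0.02281
DIC = [CO2*]/α₀ = 7.496×10^-5 / 0.02281 = 3.29 mmol/L

DIC = 3.29 mmol/L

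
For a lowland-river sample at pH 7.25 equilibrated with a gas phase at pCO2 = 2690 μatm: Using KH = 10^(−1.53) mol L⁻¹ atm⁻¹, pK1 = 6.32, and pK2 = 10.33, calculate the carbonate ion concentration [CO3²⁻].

[CO2*] = KH · pCO2 = 10^(−1.53) × 2690×10^-6 = 7.939×10^-5 mol/L
α₀ = 1/(1 + K1/[H⁺] + K1K2/[H⁺]²) = 1/(1 + 10^+0.93 + 10^-2.15) = 0.1051
DIC = [CO2*]/α₀ = 7.939×10^-5 / 0.1051 = 0.7556 mmol/L
[CO3²⁻] = α₂·DIC; α₂ = 0.0007438, so [CO3²⁻] = 0.0007438 × 0.7556 = 0.000562 mmol/L = 0.562 μmol/L

[CO3²⁻] = 0.562 μmol/L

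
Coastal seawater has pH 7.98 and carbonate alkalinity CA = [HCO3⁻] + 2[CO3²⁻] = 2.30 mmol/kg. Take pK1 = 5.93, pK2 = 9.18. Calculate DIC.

DIC = 2.19 mmol/kg

CA = [HCO3⁻] + 2[CO3²⁻] = (α₁ + 2α₂)·DIC
At pH 7.98: [H⁺]/K1 = 10^-2.05 = 0.0089125, K2/[H⁺] = 10^-1.20 = 0.063096
α₁ = 1/(1 + 0.0089125 + 0.063096) = 1/1.0720 = 0.9328; α₂ = α₁·K2/[H⁺] = 0.05886
α₁ + 2α₂ = 1.0505
DIC = CA / (α₁ + 2α₂) = 2.30 / 1.0505 = 2.19 mmol/kg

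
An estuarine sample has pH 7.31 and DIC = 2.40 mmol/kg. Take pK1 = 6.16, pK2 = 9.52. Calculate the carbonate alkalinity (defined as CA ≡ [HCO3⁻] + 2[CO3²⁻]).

CA = [HCO3⁻] + 2[CO3²⁻] = (α₁ + 2α₂)·DIC
At pH 7.31: [H⁺]/K1 = 10^-1.15 = 0.070795, K2/[H⁺] = 10^-2.21 = 0.0061660
α₁ = 1/(1 + 0.070795 + 0.0061660) = 1/1.0770 = 0.9285; α₂ = α₁·K2/[H⁺] = 0.005725
α₁ + 2α₂ = 0.9400
CA = 0.9400 × 2.40 = 2.26 mmol/kg

CA = 2.26 mmol/kg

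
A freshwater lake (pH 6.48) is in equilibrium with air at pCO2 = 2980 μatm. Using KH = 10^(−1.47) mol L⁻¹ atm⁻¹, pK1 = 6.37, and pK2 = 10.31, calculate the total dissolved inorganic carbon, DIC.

[CO2*] = KH · pCO2 = 10^(−1.47) × 2980×10^-6 = 1.010×10^-4 mol/L
α₀ = 1/(1 + K1/[H⁺] + K1K2/[H⁺]²) = 1/(1 + 10^+0.11 + 10^-3.72) = 0.4370
DIC = [CO2*]/α₀ = 1.010×10^-4 / 0.4370 = 0.231 mmol/L

DIC = 0.231 mmol/L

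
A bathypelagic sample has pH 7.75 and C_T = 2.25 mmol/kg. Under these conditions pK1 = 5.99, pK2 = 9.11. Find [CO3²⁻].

[CO3²⁻] = 0.0926 mmol/kg

α₂ = 1 / (1 + [H⁺]/K2 + [H⁺]²/(K1K2)) = 1 / (1 + 10^+1.36 + 10^-0.40)
   = 1 / (1 + 22.909 + 0.39811) = 1/24.307 = 0.04114
[CO3²⁻] = α₂ × DIC = 0.04114 × 2.25 = 0.0926 mmol/kg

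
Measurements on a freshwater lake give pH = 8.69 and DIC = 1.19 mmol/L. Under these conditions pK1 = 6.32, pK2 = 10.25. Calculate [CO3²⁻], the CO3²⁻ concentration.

[CO3²⁻] = 0.0318 mmol/L

α₂ = 1 / (1 + [H⁺]/K2 + [H⁺]²/(K1K2)) = 1 / (1 + 10^+1.56 + 10^-0.81)
   = 1 / (1 + 36.308 + 0.15488) = 1/37.463 = 0.02669
[CO3²⁻] = α₂ × DIC = 0.02669 × 1.19 = 0.0318 mmol/L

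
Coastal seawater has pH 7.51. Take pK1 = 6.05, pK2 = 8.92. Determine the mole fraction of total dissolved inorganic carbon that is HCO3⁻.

α₁ = 1 / (1 + [H⁺]/K1 + K2/[H⁺]) = 1 / (1 + 10^-1.46 + 10^-1.41)
   = 1 / (1 + 0.034674 + 0.038905) = 1/1.0736 = 0.9315

α₁ = 0.931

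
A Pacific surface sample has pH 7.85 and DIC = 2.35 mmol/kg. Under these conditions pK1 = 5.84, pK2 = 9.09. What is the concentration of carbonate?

α₂ = 1 / (1 + [H⁺]/K2 + [H⁺]²/(K1K2)) = 1 / (1 + 10^+1.24 + 10^-0.77)
   = 1 / (1 + 17.378 + 0.16982) = 1/18.548 = 0.05391
[CO3²⁻] = α₂ × DIC = 0.05391 × 2.35 = 0.127 mmol/kg

[CO3²⁻] = 0.127 mmol/kg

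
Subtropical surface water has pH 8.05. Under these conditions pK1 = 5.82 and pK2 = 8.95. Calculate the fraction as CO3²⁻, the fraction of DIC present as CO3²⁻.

α₂ = 0.111

α₂ = 1 / (1 + [H⁺]/K2 + [H⁺]²/(K1K2)) = 1 / (1 + 10^+0.90 + 10^-1.33)
   = 1 / (1 + 7.9433 + 0.046774) = 1/8.9901 = 0.1112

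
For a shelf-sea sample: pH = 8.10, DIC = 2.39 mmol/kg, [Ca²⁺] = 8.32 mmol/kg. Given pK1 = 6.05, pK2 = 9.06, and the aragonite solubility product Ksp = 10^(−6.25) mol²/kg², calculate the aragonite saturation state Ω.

α₂ = 1 / (1 + [H⁺]/K2 + [H⁺]²/(K1K2)) = 1 / (1 + 10^+0.96 + 10^-1.09)
   = 1 / (1 + 9.1201 + 0.081283) = 1/10.201 = 0.09803
[CO3²⁻] = α₂ × DIC = 0.09803 × 2.39 = 0.2343 mmol/kg
Ksp = 10^(−6.25) = 5.623×10^-7
Ω = [Ca²⁺][CO3²⁻]/Ksp = (8.32×10^-3)(2.343×10^-4) / 5.623×10^-7 = 3.47

Ω = 3.47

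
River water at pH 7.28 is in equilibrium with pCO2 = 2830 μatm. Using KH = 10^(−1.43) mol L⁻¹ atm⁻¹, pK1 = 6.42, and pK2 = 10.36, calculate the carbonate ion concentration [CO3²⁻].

[CO3²⁻] = 0.634 μmol/L

[CO2*] = KH · pCO2 = 10^(−1.43) × 2830×10^-6 = 1.051×10^-4 mol/L
α₀ = 1/(1 + K1/[H⁺] + K1K2/[H⁺]²) = 1/(1 + 10^+0.86 + 10^-2.22) = 0.1212
DIC = [CO2*]/α₀ = 1.051×10^-4 / 0.1212 = 0.8675 mmol/L
[CO3²⁻] = α₂·DIC; α₂ = 0.0007303, so [CO3²⁻] = 0.0007303 × 0.8675 = 0.000634 mmol/L = 0.634 μmol/L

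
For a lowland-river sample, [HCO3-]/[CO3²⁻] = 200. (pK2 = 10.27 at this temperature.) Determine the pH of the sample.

pH = 7.97

From K2 = [H⁺][CO3²⁻]/[HCO3-]:  pH = pK2 − log₁₀([HCO3-]/[CO3²⁻])
log₁₀(200) = +2.301
pH = 10.27 − (+2.301) = 7.97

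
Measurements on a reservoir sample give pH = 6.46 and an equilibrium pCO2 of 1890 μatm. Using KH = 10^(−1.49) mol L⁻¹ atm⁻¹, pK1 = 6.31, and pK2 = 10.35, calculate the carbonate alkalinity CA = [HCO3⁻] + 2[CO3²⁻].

[CO2*] = KH · pCO2 = 10^(−1.49) × 1890×10^-6 = 6.116×10^-5 mol/L
α₀ = 1/(1 + K1/[H⁺] + K1K2/[H⁺]²) = 1/(1 + 10^+0.15 + 10^-3.74) = 0.4145
DIC = [CO2*]/α₀ = 6.116×10^-5 / 0.4145 = 0.1476 mmol/L
CA = (α₁ + 2α₂)·DIC = (0.5855 + 2×7.542×10^-5) × 0.1476 = 0.0864 mmol/L

CA = 0.0864 mmol/L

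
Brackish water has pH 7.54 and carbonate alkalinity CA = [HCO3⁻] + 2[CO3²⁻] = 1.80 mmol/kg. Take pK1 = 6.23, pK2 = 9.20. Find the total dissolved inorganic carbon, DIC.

CA = [HCO3⁻] + 2[CO3²⁻] = (α₁ + 2α₂)·DIC
At pH 7.54: [H⁺]/K1 = 10^-1.31 = 0.048978, K2/[H⁺] = 10^-1.66 = 0.021878
α₁ = 1/(1 + 0.048978 + 0.021878) = 1/1.0709 = 0.9338; α₂ = α₁·K2/[H⁺] = 0.02043
α₁ + 2α₂ = 0.9747
DIC = CA / (α₁ + 2α₂) = 1.80 / 0.9747 = 1.85 mmol/kg

DIC = 1.85 mmol/kg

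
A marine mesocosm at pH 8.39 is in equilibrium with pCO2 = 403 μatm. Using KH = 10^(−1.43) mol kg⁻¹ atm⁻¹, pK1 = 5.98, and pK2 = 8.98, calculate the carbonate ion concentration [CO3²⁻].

[CO2*] = KH · pCO2 = 10^(−1.43) × 403×10^-6 = 1.497×10^-5 mol/kg
α₀ = 1/(1 + K1/[H⁺] + K1K2/[H⁺]²) = 1/(1 + 10^+2.41 + 10^+1.82) = 0.003085
DIC = [CO2*]/α₀ = 1.497×10^-5 / 0.003085 = 4.853 mmol/kg
[CO3²⁻] = α₂·DIC; α₂ = 0.2038, so [CO3²⁻] = 0.2038 × 4.853 = 0.989 mmol/kg

[CO3²⁻] = 0.989 mmol/kg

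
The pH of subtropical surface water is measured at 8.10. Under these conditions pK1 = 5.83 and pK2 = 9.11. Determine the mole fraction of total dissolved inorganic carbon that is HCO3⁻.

α₁ = 0.907

α₁ = 1 / (1 + [H⁺]/K1 + K2/[H⁺]) = 1 / (1 + 10^-2.27 + 10^-1.01)
   = 1 / (1 + 0.0053703 + 0.097724) = 1/1.1031 = 0.9065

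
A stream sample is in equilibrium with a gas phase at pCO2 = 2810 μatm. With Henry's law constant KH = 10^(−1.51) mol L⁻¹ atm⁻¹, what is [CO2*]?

KH = 10^(−1.51) = 3.090×10^-2 mol L⁻¹ atm⁻¹
[CO2*] = KH · pCO2 = 3.090×10^-2 × 2810×10^-6 atm = 8.68×10^-5 mol/L

[CO2*] = 86.8 μmol/L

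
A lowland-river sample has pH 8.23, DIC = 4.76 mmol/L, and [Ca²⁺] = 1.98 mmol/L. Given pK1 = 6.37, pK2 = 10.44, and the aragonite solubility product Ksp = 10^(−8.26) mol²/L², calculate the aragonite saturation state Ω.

Ω = 10.4

α₂ = 1 / (1 + [H⁺]/K2 + [H⁺]²/(K1K2)) = 1 / (1 + 10^+2.21 + 10^+0.35)
   = 1 / (1 + 162.18 + 2.2387) = 1/165.42 = 0.006045
[CO3²⁻] = α₂ × DIC = 0.006045 × 4.76 = 0.02878 mmol/L
Ksp = 10^(−8.26) = 5.495×10^-9
Ω = [Ca²⁺][CO3²⁻]/Ksp = (1.98×10^-3)(2.878×10^-5) / 5.495×10^-9 = 10.4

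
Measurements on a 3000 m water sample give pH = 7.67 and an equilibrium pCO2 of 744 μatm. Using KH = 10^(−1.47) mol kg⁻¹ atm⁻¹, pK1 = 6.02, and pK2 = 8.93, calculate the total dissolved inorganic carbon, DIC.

DIC = 1.21 mmol/kg

[CO2*] = KH · pCO2 = 10^(−1.47) × 744×10^-6 = 2.521×10^-5 mol/kg
α₀ = 1/(1 + K1/[H⁺] + K1K2/[H⁺]²) = 1/(1 + 10^+1.65 + 10^+0.39) = 0.02078
DIC = [CO2*]/α₀ = 2.521×10^-5 / 0.02078 = 1.21 mmol/kg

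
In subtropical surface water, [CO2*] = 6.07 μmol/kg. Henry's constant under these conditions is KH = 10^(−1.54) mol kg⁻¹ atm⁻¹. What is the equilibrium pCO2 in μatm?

pCO2 = 210 μatm

KH = 10^(−1.54) = 2.884×10^-2 mol kg⁻¹ atm⁻¹
pCO2 = [CO2*]/KH = 6.07×10^-6 / 2.884×10^-2 = 2.10×10^-4 atm = 210 μatm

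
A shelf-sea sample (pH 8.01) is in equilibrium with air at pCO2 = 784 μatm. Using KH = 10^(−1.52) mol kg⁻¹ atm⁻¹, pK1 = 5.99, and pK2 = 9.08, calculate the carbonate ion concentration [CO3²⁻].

[CO2*] = KH · pCO2 = 10^(−1.52) × 784×10^-6 = 2.368×10^-5 mol/kg
α₀ = 1/(1 + K1/[H⁺] + K1K2/[H⁺]²) = 1/(1 + 10^+2.02 + 10^+0.95) = 0.008724
DIC = [CO2*]/α₀ = 2.368×10^-5 / 0.008724 = 2.714 mmol/kg
[CO3²⁻] = α₂·DIC; α₂ = 0.07775, so [CO3²⁻] = 0.07775 × 2.714 = 0.211 mmol/kg

[CO3²⁻] = 0.211 mmol/kg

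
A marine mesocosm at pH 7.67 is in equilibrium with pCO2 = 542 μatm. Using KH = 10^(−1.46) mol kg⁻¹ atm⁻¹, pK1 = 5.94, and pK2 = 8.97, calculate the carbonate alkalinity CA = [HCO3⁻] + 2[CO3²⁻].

CA = 1.11 mmol/kg

[CO2*] = KH · pCO2 = 10^(−1.46) × 542×10^-6 = 1.879×10^-5 mol/kg
α₀ = 1/(1 + K1/[H⁺] + K1K2/[H⁺]²) = 1/(1 + 10^+1.73 + 10^+0.43) = 0.01742
DIC = [CO2*]/α₀ = 1.879×10^-5 / 0.01742 = 1.079 mmol/kg
CA = (α₁ + 2α₂)·DIC = (0.9357 + 2×0.04690) × 1.079 = 1.11 mmol/kg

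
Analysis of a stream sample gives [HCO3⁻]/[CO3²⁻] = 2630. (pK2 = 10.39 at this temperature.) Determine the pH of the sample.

pH = 6.97

From K2 = [H⁺][CO3²⁻]/[HCO3⁻]:  pH = pK2 − log₁₀([HCO3⁻]/[CO3²⁻])
log₁₀(2630) = +3.420
pH = 10.39 − (+3.420) = 6.97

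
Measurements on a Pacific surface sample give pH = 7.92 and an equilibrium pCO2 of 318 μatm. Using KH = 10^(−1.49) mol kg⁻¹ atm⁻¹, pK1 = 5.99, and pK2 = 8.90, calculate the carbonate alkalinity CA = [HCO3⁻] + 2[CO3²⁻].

[CO2*] = KH · pCO2 = 10^(−1.49) × 318×10^-6 = 1.029×10^-5 mol/kg
α₀ = 1/(1 + K1/[H⁺] + K1K2/[H⁺]²) = 1/(1 + 10^+1.93 + 10^+0.95) = 0.01052
DIC = [CO2*]/α₀ = 1.029×10^-5 / 0.01052 = 0.9778 mmol/kg
CA = (α₁ + 2α₂)·DIC = (0.8957 + 2×0.09379) × 0.9778 = 1.06 mmol/kg

CA = 1.06 mmol/kg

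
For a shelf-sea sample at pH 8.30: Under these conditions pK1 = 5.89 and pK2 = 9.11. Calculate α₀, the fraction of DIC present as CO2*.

α₀ = 1 / (1 + K1/[H⁺] + K1K2/[H⁺]²) = 1 / (1 + 10^+2.41 + 10^+1.60)
   = 1 / (1 + 257.04 + 39.811) = 1/297.85 = 0.003357

α₀ = 0.00336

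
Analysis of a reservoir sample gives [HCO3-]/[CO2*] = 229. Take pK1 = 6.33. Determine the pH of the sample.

pH = 8.69

From K1 = [H⁺][HCO3-]/[CO2*]:  pH = pK1 + log₁₀([HCO3-]/[CO2*])
log₁₀(229) = +2.360
pH = 6.33 + (+2.360) = 8.69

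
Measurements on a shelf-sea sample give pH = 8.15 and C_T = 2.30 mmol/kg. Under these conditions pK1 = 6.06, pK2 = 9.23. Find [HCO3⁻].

[HCO3⁻] = 2.11 mmol/kg

α₁ = 1 / (1 + [H⁺]/K1 + K2/[H⁺]) = 1 / (1 + 10^-2.09 + 10^-1.08)
   = 1 / (1 + 0.0081283 + 0.083176) = 1/1.0913 = 0.9163
[HCO3⁻] = α₁ × DIC = 0.9163 × 2.30 = 2.11 mmol/kg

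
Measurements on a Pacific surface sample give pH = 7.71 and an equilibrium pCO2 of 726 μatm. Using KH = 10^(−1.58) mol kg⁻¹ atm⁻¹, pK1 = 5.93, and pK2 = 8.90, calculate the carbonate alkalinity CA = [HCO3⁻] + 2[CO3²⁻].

CA = 1.30 mmol/kg

[CO2*] = KH · pCO2 = 10^(−1.58) × 726×10^-6 = 1.910×10^-5 mol/kg
α₀ = 1/(1 + K1/[H⁺] + K1K2/[H⁺]²) = 1/(1 + 10^+1.78 + 10^+0.59) = 0.01535
DIC = [CO2*]/α₀ = 1.910×10^-5 / 0.01535 = 1.244 mmol/kg
CA = (α₁ + 2α₂)·DIC = (0.9249 + 2×0.05972) × 1.244 = 1.30 mmol/kg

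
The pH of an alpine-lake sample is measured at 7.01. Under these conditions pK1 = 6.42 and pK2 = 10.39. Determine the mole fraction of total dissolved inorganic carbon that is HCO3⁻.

α₁ = 0.795

α₁ = 1 / (1 + [H⁺]/K1 + K2/[H⁺]) = 1 / (1 + 10^-0.59 + 10^-3.38)
   = 1 / (1 + 0.25704 + 0.00041687) = 1/1.2575 = 0.7953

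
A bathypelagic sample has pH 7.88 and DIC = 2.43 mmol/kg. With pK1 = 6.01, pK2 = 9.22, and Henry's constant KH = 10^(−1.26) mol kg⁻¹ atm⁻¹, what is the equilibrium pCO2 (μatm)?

pCO2 = 563 μatm

α₀ = 1 / (1 + K1/[H⁺] + K1K2/[H⁺]²) = 1 / (1 + 10^+1.87 + 10^+0.53)
   = 1 / (1 + 74.131 + 3.3884) = 1/78.519 = 0.01274
[CO2*] = α₀ × DIC = 0.01274 × 2.43 = 0.03095 mmol/kg
pCO2 = [CO2*]/KH = 3.095×10^-5 / 5.495×10^-2 = 563 μatm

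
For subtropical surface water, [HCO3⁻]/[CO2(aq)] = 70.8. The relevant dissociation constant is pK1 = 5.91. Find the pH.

pH = 7.76

From K1 = [H⁺][HCO3⁻]/[CO2(aq)]:  pH = pK1 + log₁₀([HCO3⁻]/[CO2(aq)])
log₁₀(70.8) = +1.850
pH = 5.91 + (+1.850) = 7.76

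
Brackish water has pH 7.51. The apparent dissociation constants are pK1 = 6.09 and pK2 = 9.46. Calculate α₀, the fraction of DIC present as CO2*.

α₀ = 1 / (1 + K1/[H⁺] + K1K2/[H⁺]²) = 1 / (1 + 10^+1.42 + 10^-0.53)
   = 1 / (1 + 26.303 + 0.29512) = 1/27.598 = 0.03623

α₀ = 0.0362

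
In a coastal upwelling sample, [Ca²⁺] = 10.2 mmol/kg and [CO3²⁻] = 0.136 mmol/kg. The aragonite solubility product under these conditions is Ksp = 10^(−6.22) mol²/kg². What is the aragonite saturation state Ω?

Ksp = 10^(−6.22) = 6.026×10^-7
Ω = [Ca²⁺][CO3²⁻]/Ksp = (10.2×10^-3)(0.136×10^-3) / 6.026×10^-7 = 2.30

Ω = 2.30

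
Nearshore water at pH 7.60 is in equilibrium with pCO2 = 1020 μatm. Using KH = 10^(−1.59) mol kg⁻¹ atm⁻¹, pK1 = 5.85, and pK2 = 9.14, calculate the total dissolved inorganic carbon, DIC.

[CO2*] = KH · pCO2 = 10^(−1.59) × 1020×10^-6 = 2.622×10^-5 mol/kg
α₀ = 1/(1 + K1/[H⁺] + K1K2/[H⁺]²) = 1/(1 + 10^+1.75 + 10^+0.21) = 0.01699
DIC = [CO2*]/α₀ = 2.622×10^-5 / 0.01699 = 1.54 mmol/kg

DIC = 1.54 mmol/kg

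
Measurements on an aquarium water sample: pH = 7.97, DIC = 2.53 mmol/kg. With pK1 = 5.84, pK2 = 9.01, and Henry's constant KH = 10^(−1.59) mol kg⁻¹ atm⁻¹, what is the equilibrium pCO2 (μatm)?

pCO2 = 664 μatm

α₀ = 1 / (1 + K1/[H⁺] + K1K2/[H⁺]²) = 1 / (1 + 10^+2.13 + 10^+1.09)
   = 1 / (1 + 134.90 + 12.303) = 1/148.20 = 0.006748
[CO2*] = α₀ × DIC = 0.006748 × 2.53 = 0.01707 mmol/kg = 17.07 μmol/kg
pCO2 = [CO2*]/KH = 1.707×10^-5 / 2.570×10^-2 = 664 μatm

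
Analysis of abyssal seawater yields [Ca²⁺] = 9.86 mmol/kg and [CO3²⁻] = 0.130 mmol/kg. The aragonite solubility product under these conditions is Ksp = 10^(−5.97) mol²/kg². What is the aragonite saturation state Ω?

Ω = 1.20

Ksp = 10^(−5.97) = 1.072×10^-6
Ω = [Ca²⁺][CO3²⁻]/Ksp = (9.86×10^-3)(0.130×10^-3) / 1.072×10^-6 = 1.20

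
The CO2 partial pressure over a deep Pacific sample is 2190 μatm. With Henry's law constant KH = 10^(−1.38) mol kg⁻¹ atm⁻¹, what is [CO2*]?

KH = 10^(−1.38) = 4.169×10^-2 mol kg⁻¹ atm⁻¹
[CO2*] = KH · pCO2 = 4.169×10^-2 × 2190×10^-6 atm = 9.13×10^-5 mol/kg

[CO2*] = 91.3 μmol/kg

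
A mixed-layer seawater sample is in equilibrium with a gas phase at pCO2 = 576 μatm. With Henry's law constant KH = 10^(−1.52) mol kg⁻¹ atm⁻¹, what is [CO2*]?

KH = 10^(−1.52) = 3.020×10^-2 mol kg⁻¹ atm⁻¹
[CO2*] = KH · pCO2 = 3.020×10^-2 × 576×10^-6 atm = 1.74×10^-5 mol/kg

[CO2*] = 17.4 μmol/kg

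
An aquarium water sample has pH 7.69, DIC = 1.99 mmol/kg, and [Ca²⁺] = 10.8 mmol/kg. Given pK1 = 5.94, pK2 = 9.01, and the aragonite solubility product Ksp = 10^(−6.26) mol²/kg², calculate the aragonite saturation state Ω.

Ω = 1.76

α₂ = 1 / (1 + [H⁺]/K2 + [H⁺]²/(K1K2)) = 1 / (1 + 10^+1.32 + 10^-0.43)
   = 1 / (1 + 20.893 + 0.37154) = 1/22.264 = 0.04491
[CO3²⁻] = α₂ × DIC = 0.04491 × 1.99 = 0.08938 mmol/kg
Ksp = 10^(−6.26) = 5.495×10^-7
Ω = [Ca²⁺][CO3²⁻]/Ksp = (10.8×10^-3)(8.938×10^-5) / 5.495×10^-7 = 1.76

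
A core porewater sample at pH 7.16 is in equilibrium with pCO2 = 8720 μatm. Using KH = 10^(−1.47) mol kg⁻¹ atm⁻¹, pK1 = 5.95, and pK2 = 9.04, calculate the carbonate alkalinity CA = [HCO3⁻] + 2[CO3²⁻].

[CO2*] = KH · pCO2 = 10^(−1.47) × 8720×10^-6 = 2.955×10^-4 mol/kg
α₀ = 1/(1 + K1/[H⁺] + K1K2/[H⁺]²) = 1/(1 + 10^+1.21 + 10^-0.67) = 0.05737
DIC = [CO2*]/α₀ = 2.955×10^-4 / 0.05737 = 5.151 mmol/kg
CA = (α₁ + 2α₂)·DIC = (0.9304 + 2×0.01226) × 5.151 = 4.92 mmol/kg

CA = 4.92 mmol/kg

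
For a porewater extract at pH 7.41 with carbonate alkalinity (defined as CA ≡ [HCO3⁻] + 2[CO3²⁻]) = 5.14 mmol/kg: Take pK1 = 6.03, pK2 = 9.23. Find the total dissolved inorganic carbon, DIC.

CA = [HCO3⁻] + 2[CO3²⁻] = (α₁ + 2α₂)·DIC
At pH 7.41: [H⁺]/K1 = 10^-1.38 = 0.041687, K2/[H⁺] = 10^-1.82 = 0.015136
α₁ = 1/(1 + 0.041687 + 0.015136) = 1/1.0568 = 0.9462; α₂ = α₁·K2/[H⁺] = 0.01432
α₁ + 2α₂ = 0.9749
DIC = CA / (α₁ + 2α₂) = 5.14 / 0.9749 = 5.27 mmol/kg

DIC = 5.27 mmol/kg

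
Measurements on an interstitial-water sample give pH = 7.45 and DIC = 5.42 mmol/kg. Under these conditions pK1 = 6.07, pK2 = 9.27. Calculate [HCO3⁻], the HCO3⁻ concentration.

[HCO3⁻] = 5.13 mmol/kg

α₁ = 1 / (1 + [H⁺]/K1 + K2/[H⁺]) = 1 / (1 + 10^-1.38 + 10^-1.82)
   = 1 / (1 + 0.041687 + 0.015136) = 1/1.0568 = 0.9462
[HCO3⁻] = α₁ × DIC = 0.9462 × 5.42 = 5.13 mmol/kg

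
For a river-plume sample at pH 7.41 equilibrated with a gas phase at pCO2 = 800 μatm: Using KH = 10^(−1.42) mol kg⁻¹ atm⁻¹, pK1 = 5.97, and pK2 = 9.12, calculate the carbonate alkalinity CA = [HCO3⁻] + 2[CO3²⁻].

CA = 0.870 mmol/kg

[CO2*] = KH · pCO2 = 10^(−1.42) × 800×10^-6 = 3.042×10^-5 mol/kg
α₀ = 1/(1 + K1/[H⁺] + K1K2/[H⁺]²) = 1/(1 + 10^+1.44 + 10^-0.27) = 0.03439
DIC = [CO2*]/α₀ = 3.042×10^-5 / 0.03439 = 0.8845 mmol/kg
CA = (α₁ + 2α₂)·DIC = (0.9471 + 2×0.01847) × 0.8845 = 0.870 mmol/kg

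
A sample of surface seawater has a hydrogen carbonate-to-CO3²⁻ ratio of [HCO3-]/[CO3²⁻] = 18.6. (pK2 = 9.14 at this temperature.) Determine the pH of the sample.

pH = 7.87

From K2 = [H⁺][CO3²⁻]/[HCO3-]:  pH = pK2 − log₁₀([HCO3-]/[CO3²⁻])
log₁₀(18.6) = +1.270
pH = 9.14 − (+1.270) = 7.87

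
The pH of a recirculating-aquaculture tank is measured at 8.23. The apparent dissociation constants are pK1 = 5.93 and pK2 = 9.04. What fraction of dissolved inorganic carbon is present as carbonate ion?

α₂ = 1 / (1 + [H⁺]/K2 + [H⁺]²/(K1K2)) = 1 / (1 + 10^+0.81 + 10^-1.49)
   = 1 / (1 + 6.4565 + 0.032359) = 1/7.4889 = 0.1335

α₂ = 0.134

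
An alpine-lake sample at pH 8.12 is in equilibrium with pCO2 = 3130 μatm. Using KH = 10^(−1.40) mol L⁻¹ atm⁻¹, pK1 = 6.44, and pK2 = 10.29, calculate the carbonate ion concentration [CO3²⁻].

[CO2*] = KH · pCO2 = 10^(−1.40) × 3130×10^-6 = 1.246×10^-4 mol/L
α₀ = 1/(1 + K1/[H⁺] + K1K2/[H⁺]²) = 1/(1 + 10^+1.68 + 10^-0.49) = 0.02033
DIC = [CO2*]/α₀ = 1.246×10^-4 / 0.02033 = 6.129 mmol/L
[CO3²⁻] = α₂·DIC; α₂ = 0.006579, so [CO3²⁻] = 0.006579 × 6.129 = 0.0403 mmol/L

[CO3²⁻] = 0.0403 mmol/L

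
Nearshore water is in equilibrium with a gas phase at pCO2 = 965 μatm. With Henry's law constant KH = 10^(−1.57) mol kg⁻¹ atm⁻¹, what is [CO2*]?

KH = 10^(−1.57) = 2.692×10^-2 mol kg⁻¹ atm⁻¹
[CO2*] = KH · pCO2 = 2.692×10^-2 × 965×10^-6 atm = 2.60×10^-5 mol/kg

[CO2*] = 26.0 μmol/kg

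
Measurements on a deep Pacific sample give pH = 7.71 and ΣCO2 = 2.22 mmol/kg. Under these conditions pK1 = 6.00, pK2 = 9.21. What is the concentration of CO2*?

[CO2*] = 0.0412 mmol/kg

α₀ = 1 / (1 + K1/[H⁺] + K1K2/[H⁺]²) = 1 / (1 + 10^+1.71 + 10^+0.21)
   = 1 / (1 + 51.286 + 1.6218) = 1/53.908 = 0.01855
[CO2*] = α₀ × DIC = 0.01855 × 2.22 = 0.0412 mmol/kg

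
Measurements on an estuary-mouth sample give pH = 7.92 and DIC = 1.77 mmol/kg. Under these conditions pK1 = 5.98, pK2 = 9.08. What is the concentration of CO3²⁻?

[CO3²⁻] = 0.113 mmol/kg

α₂ = 1 / (1 + [H⁺]/K2 + [H⁺]²/(K1K2)) = 1 / (1 + 10^+1.16 + 10^-0.78)
   = 1 / (1 + 14.454 + 0.16596) = 1/15.620 = 0.06402
[CO3²⁻] = α₂ × DIC = 0.06402 × 1.77 = 0.113 mmol/kg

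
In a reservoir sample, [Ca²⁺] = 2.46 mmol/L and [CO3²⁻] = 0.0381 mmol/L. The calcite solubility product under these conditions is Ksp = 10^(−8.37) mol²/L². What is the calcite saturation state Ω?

Ω = 22.0

Ksp = 10^(−8.37) = 4.266×10^-9
Ω = [Ca²⁺][CO3²⁻]/Ksp = (2.46×10^-3)(0.0381×10^-3) / 4.266×10^-9 = 22.0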